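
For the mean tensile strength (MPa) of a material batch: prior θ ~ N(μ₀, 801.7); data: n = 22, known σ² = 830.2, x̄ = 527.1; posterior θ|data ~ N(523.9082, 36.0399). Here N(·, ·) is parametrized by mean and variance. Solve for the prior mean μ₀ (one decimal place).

μ₀ = 456.1

The posterior mean is a precision-weighted average: μ_n = (τ₀μ₀ + τ_data·x̄)/(τ₀+τ_data), with τ₀=1/σ₀² and τ_data=n/σ².
Here τ₀ = 1/801.7 = 0.001247 and τ_data = 22/830.2 = 0.026500, so τ_n = 0.027747.
Rearranging for μ₀: μ₀ = (μ_n·τ_n − τ_data·x̄)/τ₀ = (523.9082·0.027747 − 0.026500·527.1) / 0.001247 = 0.568731/0.001247 ≈ 456.1.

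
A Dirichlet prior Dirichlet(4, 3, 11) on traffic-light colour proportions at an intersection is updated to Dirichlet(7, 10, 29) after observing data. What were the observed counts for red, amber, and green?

counts (3, 7, 18)

For a Dirichlet(α) prior with multinomial counts c, the posterior is Dirichlet(α + c) componentwise.
Counts are posterior − prior componentwise: 7−4=3, 10−3=7, 29−11=18.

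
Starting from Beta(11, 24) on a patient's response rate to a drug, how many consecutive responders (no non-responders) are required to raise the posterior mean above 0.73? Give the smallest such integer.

After k responders and 0 non-responders the posterior is Beta(11+k, 24), with mean (11+k)/(11+24+k).
Set (11+k)/(35+k) > 0.73 and solve: k > (0.73·35 − 11)/(1 − 0.73) = 53.889.
The smallest integer exceeding 53.889 is 54, and checking k=54: (65)/(89) = 0.7303 > 0.73.

k = 54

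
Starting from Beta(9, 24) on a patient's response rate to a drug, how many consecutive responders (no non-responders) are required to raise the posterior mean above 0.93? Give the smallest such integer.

After k responders and 0 non-responders the posterior is Beta(9+k, 24), with mean (9+k)/(9+24+k).
Set (9+k)/(33+k) > 0.93 and solve: k > (0.93·33 − 9)/(1 − 0.93) = 309.857.
The smallest integer exceeding 309.857 is 310, and checking k=310: (319)/(343) = 0.9300 > 0.93.

k = 310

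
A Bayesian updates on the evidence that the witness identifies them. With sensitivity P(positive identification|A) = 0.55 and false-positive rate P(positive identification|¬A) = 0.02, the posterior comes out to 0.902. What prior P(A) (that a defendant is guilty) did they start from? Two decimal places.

In odds form, posterior odds = prior odds × likelihood ratio, so prior odds = posterior odds ÷ LR.
Posterior odds = 0.902/(1−0.902) = 9.2041. LR = 0.55/0.02 = 27.5000.
Prior odds = 9.2041/27.5000 = 0.3347, so P(A) = 0.3347/(1+0.3347) ≈ 0.25.

P(A) = 0.25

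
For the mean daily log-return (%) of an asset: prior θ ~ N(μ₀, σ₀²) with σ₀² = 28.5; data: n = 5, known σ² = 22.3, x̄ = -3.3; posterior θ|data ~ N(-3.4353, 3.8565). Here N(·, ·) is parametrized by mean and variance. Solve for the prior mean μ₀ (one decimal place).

μ₀ = -4.3

The posterior mean is a precision-weighted average: μ_n = (τ₀μ₀ + τ_data·x̄)/(τ₀+τ_data), with τ₀=1/σ₀² and τ_data=n/σ².
Here τ₀ = 1/28.5 = 0.035088 and τ_data = 5/22.3 = 0.224215, so τ_n = 0.259303.
Rearranging for μ₀: μ₀ = (μ_n·τ_n − τ_data·x̄)/τ₀ = (-3.4353·0.259303 − 0.224215·-3.3) / 0.035088 = -0.150874/0.035088 ≈ -4.3.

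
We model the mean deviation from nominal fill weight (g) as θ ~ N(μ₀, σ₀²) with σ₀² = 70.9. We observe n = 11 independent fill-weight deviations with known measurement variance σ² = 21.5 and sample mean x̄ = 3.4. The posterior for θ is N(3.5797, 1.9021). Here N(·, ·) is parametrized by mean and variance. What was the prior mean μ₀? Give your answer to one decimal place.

μ₀ = 10.1

With known observation variance, the Normal–Normal posterior has precision τ_n = τ₀ + n/σ² and mean μ_n = (τ₀μ₀ + (n/σ²)x̄)/τ_n.
Here τ₀ = 1/70.9 = 0.014104 and τ_data = 11/21.5 = 0.511628, so τ_n = 0.525732.
Rearranging for μ₀: μ₀ = (μ_n·τ_n − τ_data·x̄)/τ₀ = (3.5797·0.525732 − 0.511628·3.4) / 0.014104 = 0.142428/0.014104 ≈ 10.1.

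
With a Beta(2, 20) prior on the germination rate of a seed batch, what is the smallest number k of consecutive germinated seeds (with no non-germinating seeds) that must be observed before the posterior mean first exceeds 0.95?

k = 379

After k germinated seeds and 0 non-germinating seeds the posterior is Beta(2+k, 20), with mean (2+k)/(2+20+k).
Set (2+k)/(22+k) > 0.95 and solve: k > (0.95·22 − 2)/(1 − 0.95) = 378.000.
The smallest integer exceeding 378.000 is 379.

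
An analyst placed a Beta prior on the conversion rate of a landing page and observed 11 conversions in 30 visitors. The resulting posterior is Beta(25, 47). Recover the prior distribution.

Under Beta–binomial conjugacy the posterior parameters are (a+s, b+f).
Subtract the data counts: 25−11=14, 47−19=28.

Beta(14, 28)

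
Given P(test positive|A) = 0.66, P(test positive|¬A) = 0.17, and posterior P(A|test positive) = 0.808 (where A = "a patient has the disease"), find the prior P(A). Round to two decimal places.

Bayes' rule in odds form gives O(A|E) = O(A)·[P(E|A)/P(E|¬A)], hence O(A) = O(A|E)/LR.
Posterior odds = 0.808/(1−0.808) = 4.2083. LR = 0.66/0.17 = 3.8824.
Prior odds = 4.2083/3.8824 = 1.0839, so P(A) = 1.0839/(1+1.0839) ≈ 0.52.

P(A) = 0.52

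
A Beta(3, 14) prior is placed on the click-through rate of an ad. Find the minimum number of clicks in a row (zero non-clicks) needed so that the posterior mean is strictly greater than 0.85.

After k clicks and 0 non-clicks the posterior is Beta(3+k, 14), with mean (3+k)/(3+14+k).
Set (3+k)/(17+k) > 0.85 and solve: k > (0.85·17 − 3)/(1 − 0.85) = 76.333.
The smallest integer exceeding 76.333 is 77.

k = 77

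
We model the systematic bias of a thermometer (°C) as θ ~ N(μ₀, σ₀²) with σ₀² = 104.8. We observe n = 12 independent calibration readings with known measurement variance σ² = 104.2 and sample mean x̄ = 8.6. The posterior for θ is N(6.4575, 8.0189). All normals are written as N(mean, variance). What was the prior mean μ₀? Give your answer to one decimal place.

With known observation variance, the Normal–Normal posterior has precision τ_n = τ₀ + n/σ² and mean μ_n = (τ₀μ₀ + (n/σ²)x̄)/τ_n.
Here τ₀ = 1/104.8 = 0.009542 and τ_data = 12/104.2 = 0.115163, so τ_n = 0.124705.
Rearranging for μ₀: μ₀ = (μ_n·τ_n − τ_data·x̄)/τ₀ = (6.4575·0.124705 − 0.115163·8.6) / 0.009542 = -0.185119/0.009542 ≈ -19.4.

μ₀ = -19.4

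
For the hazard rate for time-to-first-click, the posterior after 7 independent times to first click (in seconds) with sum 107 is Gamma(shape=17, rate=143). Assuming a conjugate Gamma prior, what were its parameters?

For an exponential likelihood with a Gamma(α, β) prior on the rate, n observations with total T give posterior Gamma(α+n, β+T).
So α = 17 − 7 = 10 and β = 143 − 107 = 36.

Gamma(shape=10, rate=36)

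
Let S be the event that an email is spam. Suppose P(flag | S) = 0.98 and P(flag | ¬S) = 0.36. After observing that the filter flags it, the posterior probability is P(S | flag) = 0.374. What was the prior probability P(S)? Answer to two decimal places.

Bayes' rule in odds form gives O(S|E) = O(S)·[P(E|S)/P(E|¬S)], hence O(S) = O(S|E)/LR.
Posterior odds = 0.374/(1−0.374) = 0.5974. LR = 0.98/0.36 = 2.7222.
Prior odds = 0.5974/2.7222 = 0.2195, so P(S) = 0.2195/(1+0.2195) ≈ 0.18.

P(S) = 0.18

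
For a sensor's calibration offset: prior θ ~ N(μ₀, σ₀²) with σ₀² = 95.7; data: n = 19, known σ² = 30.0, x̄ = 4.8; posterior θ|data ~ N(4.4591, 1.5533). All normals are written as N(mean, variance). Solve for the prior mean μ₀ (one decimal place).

The posterior mean is a precision-weighted average: μ_n = (τ₀μ₀ + τ_data·x̄)/(τ₀+τ_data), with τ₀=1/σ₀² and τ_data=n/σ².
Here τ₀ = 1/95.7 = 0.010449 and τ_data = 19/30.0 = 0.633333, so τ_n = 0.643782.
Rearranging for μ₀: μ₀ = (μ_n·τ_n − τ_data·x̄)/τ₀ = (4.4591·0.643782 − 0.633333·4.8) / 0.010449 = -0.169310/0.010449 ≈ -16.2.

μ₀ = -16.2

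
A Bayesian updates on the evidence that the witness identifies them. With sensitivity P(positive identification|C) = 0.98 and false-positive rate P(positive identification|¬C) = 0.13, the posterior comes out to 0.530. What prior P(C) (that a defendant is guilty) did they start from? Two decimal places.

Bayes' rule in odds form gives O(C|E) = O(C)·[P(E|C)/P(E|¬C)], hence O(C) = O(C|E)/LR.
Posterior odds = 0.530/(1−0.530) = 1.1277. LR = 0.98/0.13 = 7.5385.
Prior odds = 1.1277/7.5385 = 0.1496, so P(C) = 0.1496/(1+0.1496) ≈ 0.13.

P(C) = 0.13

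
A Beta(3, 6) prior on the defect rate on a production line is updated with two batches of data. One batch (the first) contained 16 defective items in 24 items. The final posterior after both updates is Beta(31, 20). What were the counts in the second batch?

Sequential conjugate updates are equivalent to a single update on the pooled data, so total successes = posterior α − prior α and total failures = posterior β − prior β.
Total across both batches: 31−3=28 defective items, 20−6=14 good items.
Subtract the first batch: 28−16=12 defective items and 14−8=6 good items.

12 defective items and 6 good items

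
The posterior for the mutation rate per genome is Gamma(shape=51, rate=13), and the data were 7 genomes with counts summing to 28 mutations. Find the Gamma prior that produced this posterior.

A Gamma(α, β) prior (rate parametrization) on a Poisson rate with n observations summing to S gives posterior Gamma(α+S, β+n).
So α = 51 − 28 = 23 and β = 13 − 7 = 6.

Gamma(shape=23, rate=6)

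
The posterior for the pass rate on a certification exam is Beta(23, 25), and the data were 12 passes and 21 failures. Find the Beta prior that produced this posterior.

A Beta(a, b) prior with s successes and f failures in binomial data gives a Beta(a+s, b+f) posterior.
Subtract the data counts: 23−12=11, 25−21=4.

Beta(11, 4)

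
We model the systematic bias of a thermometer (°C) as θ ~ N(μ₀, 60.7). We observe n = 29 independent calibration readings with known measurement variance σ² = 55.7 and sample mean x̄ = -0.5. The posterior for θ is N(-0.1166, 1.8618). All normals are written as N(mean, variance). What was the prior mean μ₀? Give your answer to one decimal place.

μ₀ = 12.0

With known observation variance, the Normal–Normal posterior has precision τ_n = τ₀ + n/σ² and mean μ_n = (τ₀μ₀ + (n/σ²)x̄)/τ_n.
Here τ₀ = 1/60.7 = 0.016474 and τ_data = 29/55.7 = 0.520646, so τ_n = 0.537120.
Rearranging for μ₀: μ₀ = (μ_n·τ_n − τ_data·x̄)/τ₀ = (-0.1166·0.537120 − 0.520646·-0.5) / 0.016474 = 0.197695/0.016474 ≈ 12.0.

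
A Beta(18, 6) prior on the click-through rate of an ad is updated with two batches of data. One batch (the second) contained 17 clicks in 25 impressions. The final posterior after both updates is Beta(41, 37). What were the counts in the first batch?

6 clicks and 23 non-clicks

Because Beta–binomial updating is additive in the counts, the combined data contributed (α_post−α_prior, β_post−β_prior) successes and failures.
Total across both batches: 41−18=23 clicks, 37−6=31 non-clicks.
Subtract the second batch: 23−17=6 clicks and 31−8=23 non-clicks.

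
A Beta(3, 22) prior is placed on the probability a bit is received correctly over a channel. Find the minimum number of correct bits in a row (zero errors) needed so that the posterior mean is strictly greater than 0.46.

After k correct bits and 0 errors the posterior is Beta(3+k, 22), with mean (3+k)/(3+22+k).
Set (3+k)/(25+k) > 0.46 and solve: k > (0.46·25 − 3)/(1 − 0.46) = 15.741.
The smallest integer exceeding 15.741 is 16.

k = 16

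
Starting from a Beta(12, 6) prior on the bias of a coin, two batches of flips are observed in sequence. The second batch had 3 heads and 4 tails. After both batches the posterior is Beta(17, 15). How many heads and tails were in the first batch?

2 heads and 5 tails

Sequential conjugate updates are equivalent to a single update on the pooled data, so total successes = posterior α − prior α and total failures = posterior β − prior β.
Total across both batches: 17−12=5 heads, 15−6=9 tails.
Subtract the second batch: 5−3=2 heads and 9−4=5 tails.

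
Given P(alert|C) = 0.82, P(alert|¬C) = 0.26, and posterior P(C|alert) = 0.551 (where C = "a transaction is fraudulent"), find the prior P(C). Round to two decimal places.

Bayes' rule in odds form gives O(C|E) = O(C)·[P(E|C)/P(E|¬C)], hence O(C) = O(C|E)/LR.
Posterior odds = 0.551/(1−0.551) = 1.2272. LR = 0.82/0.26 = 3.1538.
Prior odds = 1.2272/3.1538 = 0.3891, so P(C) = 0.3891/(1+0.3891) ≈ 0.28.

P(C) = 0.28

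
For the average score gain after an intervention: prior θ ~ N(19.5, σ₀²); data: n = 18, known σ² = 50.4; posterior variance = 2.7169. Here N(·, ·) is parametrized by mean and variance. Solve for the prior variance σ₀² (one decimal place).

For the Normal–Normal model with known σ², precisions add: τ_n = τ₀ + n/σ².
So 1/σ₀² = 1/2.7169 − 18/50.4 = 0.368067 − 0.357143 = 0.010924.
Hence σ₀² = 1/0.010924 ≈ 91.5.

σ₀² = 91.5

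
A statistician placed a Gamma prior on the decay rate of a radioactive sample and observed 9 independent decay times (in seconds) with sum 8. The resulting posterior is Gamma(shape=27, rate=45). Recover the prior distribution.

For an exponential likelihood with a Gamma(α, β) prior on the rate, n observations with total T give posterior Gamma(α+n, β+T).
So α = 27 − 9 = 18 and β = 45 − 8 = 37.

Gamma(shape=18, rate=37)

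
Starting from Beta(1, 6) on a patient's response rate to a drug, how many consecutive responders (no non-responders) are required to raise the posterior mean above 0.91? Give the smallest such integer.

After k responders and 0 non-responders the posterior is Beta(1+k, 6), with mean (1+k)/(1+6+k).
Set (1+k)/(7+k) > 0.91 and solve: k > (0.91·7 − 1)/(1 − 0.91) = 59.667.
The smallest integer exceeding 59.667 is 60.

k = 60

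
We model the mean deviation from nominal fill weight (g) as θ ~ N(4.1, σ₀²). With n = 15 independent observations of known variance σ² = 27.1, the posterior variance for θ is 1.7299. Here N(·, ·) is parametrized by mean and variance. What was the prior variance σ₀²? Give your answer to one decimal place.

For the Normal–Normal model with known σ², precisions add: τ_n = τ₀ + n/σ².
So 1/σ₀² = 1/1.7299 − 15/27.1 = 0.578068 − 0.553506 = 0.024562.
Hence σ₀² = 1/0.024562 ≈ 40.7.

σ₀² = 40.7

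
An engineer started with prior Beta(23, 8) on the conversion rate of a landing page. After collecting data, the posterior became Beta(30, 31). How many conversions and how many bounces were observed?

Under Beta–binomial conjugacy the posterior parameters are (a+s, b+f).
Match parameters: s=30−23=7, f=31−8=23.

7 conversions and 23 bounces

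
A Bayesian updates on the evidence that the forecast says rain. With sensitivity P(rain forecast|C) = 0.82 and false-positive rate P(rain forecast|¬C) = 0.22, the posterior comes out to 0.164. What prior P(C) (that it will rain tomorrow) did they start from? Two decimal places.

In odds form, posterior odds = prior odds × likelihood ratio, so prior odds = posterior odds ÷ LR.
Posterior odds = 0.164/(1−0.164) = 0.1962. LR = 0.82/0.22 = 3.7273.
Prior odds = 0.1962/3.7273 = 0.0526, so P(C) = 0.0526/(1+0.0526) ≈ 0.05.

P(C) = 0.05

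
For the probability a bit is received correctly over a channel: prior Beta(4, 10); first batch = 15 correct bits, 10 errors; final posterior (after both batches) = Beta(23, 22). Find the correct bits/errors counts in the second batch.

Because Beta–binomial updating is additive in the counts, the combined data contributed (α_post−α_prior, β_post−β_prior) successes and failures.
Total across both batches: 23−4=19 correct bits, 22−10=12 errors.
Subtract the first batch: 19−15=4 correct bits and 12−10=2 errors.

4 correct bits and 2 errors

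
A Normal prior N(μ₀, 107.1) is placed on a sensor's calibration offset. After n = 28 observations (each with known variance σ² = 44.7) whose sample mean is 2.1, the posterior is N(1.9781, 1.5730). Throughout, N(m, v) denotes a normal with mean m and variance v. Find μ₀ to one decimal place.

The posterior mean is a precision-weighted average: μ_n = (τ₀μ₀ + τ_data·x̄)/(τ₀+τ_data), with τ₀=1/σ₀² and τ_data=n/σ².
Here τ₀ = 1/107.1 = 0.009337 and τ_data = 28/44.7 = 0.626398, so τ_n = 0.635735.
Rearranging for μ₀: μ₀ = (μ_n·τ_n − τ_data·x̄)/τ₀ = (1.9781·0.635735 − 0.626398·2.1) / 0.009337 = -0.057888/0.009337 ≈ -6.2.

μ₀ = -6.2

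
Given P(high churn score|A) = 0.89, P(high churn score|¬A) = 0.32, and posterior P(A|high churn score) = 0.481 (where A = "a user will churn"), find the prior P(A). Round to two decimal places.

Bayes' rule in odds form gives O(A|E) = O(A)·[P(E|A)/P(E|¬A)], hence O(A) = O(A|E)/LR.
Posterior odds = 0.481/(1−0.481) = 0.9268. LR = 0.89/0.32 = 2.7812.
Prior odds = 0.9268/2.7812 = 0.3332, so P(A) = 0.3332/(1+0.3332) ≈ 0.25.

P(A) = 0.25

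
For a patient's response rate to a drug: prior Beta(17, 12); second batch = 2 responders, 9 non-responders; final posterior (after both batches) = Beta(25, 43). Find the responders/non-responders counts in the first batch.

Sequential conjugate updates are equivalent to a single update on the pooled data, so total successes = posterior α − prior α and total failures = posterior β − prior β.
Total across both batches: 25−17=8 responders, 43−12=31 non-responders.
Subtract the second batch: 8−2=6 responders and 31−9=22 non-responders.

6 responders and 22 non-responders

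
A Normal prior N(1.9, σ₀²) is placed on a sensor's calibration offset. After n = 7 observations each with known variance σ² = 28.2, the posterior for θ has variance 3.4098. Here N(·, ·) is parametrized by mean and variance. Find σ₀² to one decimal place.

σ₀² = 22.2

Posterior precision equals prior precision plus data precision: 1/σ_n² = 1/σ₀² + n/σ².
So 1/σ₀² = 1/3.4098 − 7/28.2 = 0.293272 − 0.248227 = 0.045045.
Hence σ₀² = 1/0.045045 ≈ 22.2.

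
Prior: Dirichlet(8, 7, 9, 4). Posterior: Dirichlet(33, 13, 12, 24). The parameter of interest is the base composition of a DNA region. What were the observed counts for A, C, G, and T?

For a Dirichlet(α) prior with multinomial counts c, the posterior is Dirichlet(α + c) componentwise.
Counts are posterior − prior componentwise: 33−8=25, 13−7=6, 12−9=3, 24−4=20.

counts (25, 6, 3, 20)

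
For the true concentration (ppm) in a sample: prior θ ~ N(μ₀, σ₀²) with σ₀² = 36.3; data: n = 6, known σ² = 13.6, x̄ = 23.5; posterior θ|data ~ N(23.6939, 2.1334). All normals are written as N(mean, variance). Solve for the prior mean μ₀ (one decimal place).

The posterior mean is a precision-weighted average: μ_n = (τ₀μ₀ + τ_data·x̄)/(τ₀+τ_data), with τ₀=1/σ₀² and τ_data=n/σ².
Here τ₀ = 1/36.3 = 0.027548 and τ_data = 6/13.6 = 0.441176, so τ_n = 0.468724.
Rearranging for μ₀: μ₀ = (μ_n·τ_n − τ_data·x̄)/τ₀ = (23.6939·0.468724 − 0.441176·23.5) / 0.027548 = 0.738264/0.027548 ≈ 26.8.

μ₀ = 26.8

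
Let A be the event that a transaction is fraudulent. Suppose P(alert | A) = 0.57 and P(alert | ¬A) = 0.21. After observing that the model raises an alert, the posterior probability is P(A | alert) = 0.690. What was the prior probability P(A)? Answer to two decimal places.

P(A) = 0.45

Bayes' rule in odds form gives O(A|E) = O(A)·[P(E|A)/P(E|¬A)], hence O(A) = O(A|E)/LR.
Posterior odds = 0.690/(1−0.690) = 2.2258. LR = 0.57/0.21 = 2.7143.
Prior odds = 2.2258/2.7143 = 0.8200, so P(A) = 0.8200/(1+0.8200) ≈ 0.45.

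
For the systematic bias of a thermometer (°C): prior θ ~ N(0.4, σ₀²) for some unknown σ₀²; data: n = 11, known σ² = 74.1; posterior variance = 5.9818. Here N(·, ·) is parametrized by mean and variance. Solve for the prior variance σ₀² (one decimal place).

σ₀² = 53.4

For the Normal–Normal model with known σ², precisions add: τ_n = τ₀ + n/σ².
So 1/σ₀² = 1/5.9818 − 11/74.1 = 0.167174 − 0.148448 = 0.018726.
Hence σ₀² = 1/0.018726 ≈ 53.4.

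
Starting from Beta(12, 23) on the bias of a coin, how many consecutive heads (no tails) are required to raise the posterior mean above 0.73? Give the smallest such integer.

After k heads and 0 tails the posterior is Beta(12+k, 23), with mean (12+k)/(12+23+k).
Set (12+k)/(35+k) > 0.73 and solve: k > (0.73·35 − 12)/(1 − 0.73) = 50.185.
The smallest integer exceeding 50.185 is 51.

k = 51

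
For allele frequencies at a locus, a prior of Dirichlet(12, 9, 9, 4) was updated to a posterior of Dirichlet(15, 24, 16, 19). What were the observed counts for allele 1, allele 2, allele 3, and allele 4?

counts (3, 15, 7, 15)

For a Dirichlet(α) prior with multinomial counts c, the posterior is Dirichlet(α + c) componentwise.
Counts are posterior − prior componentwise: 15−12=3, 24−9=15, 16−9=7, 19−4=15.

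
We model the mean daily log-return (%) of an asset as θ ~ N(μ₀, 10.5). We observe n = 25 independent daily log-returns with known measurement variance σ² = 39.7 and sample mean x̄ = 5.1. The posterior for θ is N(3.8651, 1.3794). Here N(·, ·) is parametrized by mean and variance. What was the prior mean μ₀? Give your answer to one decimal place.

μ₀ = -4.3

The posterior mean is a precision-weighted average: μ_n = (τ₀μ₀ + τ_data·x̄)/(τ₀+τ_data), with τ₀=1/σ₀² and τ_data=n/σ².
Here τ₀ = 1/10.5 = 0.095238 and τ_data = 25/39.7 = 0.629723, so τ_n = 0.724961.
Rearranging for μ₀: μ₀ = (μ_n·τ_n − τ_data·x̄)/τ₀ = (3.8651·0.724961 − 0.629723·5.1) / 0.095238 = -0.409541/0.095238 ≈ -4.3.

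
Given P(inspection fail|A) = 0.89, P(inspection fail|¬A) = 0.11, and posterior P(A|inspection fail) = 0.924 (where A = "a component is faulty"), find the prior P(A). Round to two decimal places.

Bayes' rule in odds form gives O(A|E) = O(A)·[P(E|A)/P(E|¬A)], hence O(A) = O(A|E)/LR.
Posterior odds = 0.924/(1−0.924) = 12.1579. LR = 0.89/0.11 = 8.0909.
Prior odds = 12.1579/8.0909 = 1.5027, so P(A) = 1.5027/(1+1.5027) ≈ 0.60.

P(A) = 0.60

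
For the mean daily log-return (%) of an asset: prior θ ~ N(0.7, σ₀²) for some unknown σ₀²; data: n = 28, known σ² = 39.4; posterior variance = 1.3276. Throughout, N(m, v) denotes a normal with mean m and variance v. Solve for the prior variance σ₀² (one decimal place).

For the Normal–Normal model with known σ², precisions add: τ_n = τ₀ + n/σ².
So 1/σ₀² = 1/1.3276 − 28/39.4 = 0.753239 − 0.710660 = 0.042579.
Hence σ₀² = 1/0.042579 ≈ 23.5.

σ₀² = 23.5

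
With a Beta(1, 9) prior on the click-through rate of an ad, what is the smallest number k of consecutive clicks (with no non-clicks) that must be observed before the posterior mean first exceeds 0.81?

k = 38

After k clicks and 0 non-clicks the posterior is Beta(1+k, 9), with mean (1+k)/(1+9+k).
Set (1+k)/(10+k) > 0.81 and solve: k > (0.81·10 − 1)/(1 − 0.81) = 37.368.
The smallest integer exceeding 37.368 is 38, and checking k=38: (39)/(48) = 0.8125 > 0.81.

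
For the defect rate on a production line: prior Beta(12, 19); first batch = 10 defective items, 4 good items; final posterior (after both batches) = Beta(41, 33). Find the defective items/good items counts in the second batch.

Because Beta–binomial updating is additive in the counts, the combined data contributed (α_post−α_prior, β_post−β_prior) successes and failures.
Total across both batches: 41−12=29 defective items, 33−19=14 good items.
Subtract the first batch: 29−10=19 defective items and 14−4=10 good items.

19 defective items and 10 good items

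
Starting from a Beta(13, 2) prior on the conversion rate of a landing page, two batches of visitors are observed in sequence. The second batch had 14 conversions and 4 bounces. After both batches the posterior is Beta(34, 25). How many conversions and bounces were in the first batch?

Because Beta–binomial updating is additive in the counts, the combined data contributed (α_post−α_prior, β_post−β_prior) successes and failures.
Total across both batches: 34−13=21 conversions, 25−2=23 bounces.
Subtract the second batch: 21−14=7 conversions and 23−4=19 bounces.

7 conversions and 19 bounces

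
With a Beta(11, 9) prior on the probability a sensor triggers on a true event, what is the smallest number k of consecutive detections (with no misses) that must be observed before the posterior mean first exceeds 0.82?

After k detections and 0 misses the posterior is Beta(11+k, 9), with mean (11+k)/(11+9+k).
Set (11+k)/(20+k) > 0.82 and solve: k > (0.82·20 − 11)/(1 − 0.82) = 30.000.
The smallest integer exceeding 30.000 is 31.

k = 31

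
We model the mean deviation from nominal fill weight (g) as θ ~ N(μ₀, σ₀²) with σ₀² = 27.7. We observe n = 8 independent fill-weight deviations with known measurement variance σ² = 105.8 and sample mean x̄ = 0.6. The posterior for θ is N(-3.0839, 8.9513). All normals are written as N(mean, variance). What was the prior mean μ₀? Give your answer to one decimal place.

With known observation variance, the Normal–Normal posterior has precision τ_n = τ₀ + n/σ² and mean μ_n = (τ₀μ₀ + (n/σ²)x̄)/τ_n.
Here τ₀ = 1/27.7 = 0.036101 and τ_data = 8/105.8 = 0.075614, so τ_n = 0.111715.
Rearranging for μ₀: μ₀ = (μ_n·τ_n − τ_data·x̄)/τ₀ = (-3.0839·0.111715 − 0.075614·0.6) / 0.036101 = -0.389886/0.036101 ≈ -10.8.

μ₀ = -10.8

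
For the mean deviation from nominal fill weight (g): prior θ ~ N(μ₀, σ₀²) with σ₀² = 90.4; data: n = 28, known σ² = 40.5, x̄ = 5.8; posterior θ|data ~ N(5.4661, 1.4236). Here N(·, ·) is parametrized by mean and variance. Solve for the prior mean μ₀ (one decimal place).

With known observation variance, the Normal–Normal posterior has precision τ_n = τ₀ + n/σ² and mean μ_n = (τ₀μ₀ + (n/σ²)x̄)/τ_n.
Here τ₀ = 1/90.4 = 0.011062 and τ_data = 28/40.5 = 0.691358, so τ_n = 0.702420.
Rearranging for μ₀: μ₀ = (μ_n·τ_n − τ_data·x̄)/τ₀ = (5.4661·0.702420 − 0.691358·5.8) / 0.011062 = -0.170378/0.011062 ≈ -15.4.

μ₀ = -15.4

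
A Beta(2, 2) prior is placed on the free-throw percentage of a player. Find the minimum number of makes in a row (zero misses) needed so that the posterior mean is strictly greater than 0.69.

k = 3

After k makes and 0 misses the posterior is Beta(2+k, 2), with mean (2+k)/(2+2+k).
Set (2+k)/(4+k) > 0.69 and solve: k > (0.69·4 − 2)/(1 − 0.69) = 2.452.
The smallest integer exceeding 2.452 is 3, and checking k=3: (5)/(7) = 0.7143 > 0.69.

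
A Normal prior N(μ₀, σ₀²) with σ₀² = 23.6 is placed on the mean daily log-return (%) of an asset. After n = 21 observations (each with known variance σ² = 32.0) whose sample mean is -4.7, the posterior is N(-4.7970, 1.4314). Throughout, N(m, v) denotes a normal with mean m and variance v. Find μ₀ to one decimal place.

The posterior mean is a precision-weighted average: μ_n = (τ₀μ₀ + τ_data·x̄)/(τ₀+τ_data), with τ₀=1/σ₀² and τ_data=n/σ².
Here τ₀ = 1/23.6 = 0.042373 and τ_data = 21/32.0 = 0.656250, so τ_n = 0.698623.
Rearranging for μ₀: μ₀ = (μ_n·τ_n − τ_data·x̄)/τ₀ = (-4.7970·0.698623 − 0.656250·-4.7) / 0.042373 = -0.266920/0.042373 ≈ -6.3.

μ₀ = -6.3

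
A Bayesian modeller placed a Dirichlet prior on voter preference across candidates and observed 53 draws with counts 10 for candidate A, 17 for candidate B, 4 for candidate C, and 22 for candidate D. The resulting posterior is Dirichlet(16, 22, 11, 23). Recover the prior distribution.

Dirichlet(6, 5, 7, 1)

For a Dirichlet(α) prior with multinomial counts c, the posterior is Dirichlet(α + c) componentwise.
Subtract each count from the matching posterior parameter: 16−10=6, 22−17=5, 11−4=7, 23−22=1.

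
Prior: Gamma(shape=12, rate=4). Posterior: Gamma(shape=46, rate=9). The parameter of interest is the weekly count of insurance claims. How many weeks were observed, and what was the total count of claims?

n = 5 weeks with total 34 claims

Gamma–Poisson conjugacy: posterior shape = α + Σxᵢ, posterior rate = β + n.
Matching: Σxᵢ = 46 − 12 = 34 and n = 9 − 4 = 5.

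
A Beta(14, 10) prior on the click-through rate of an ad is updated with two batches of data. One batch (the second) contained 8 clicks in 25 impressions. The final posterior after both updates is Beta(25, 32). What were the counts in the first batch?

3 clicks and 5 non-clicks

Sequential conjugate updates are equivalent to a single update on the pooled data, so total successes = posterior α − prior α and total failures = posterior β − prior β.
Total across both batches: 25−14=11 clicks, 32−10=22 non-clicks.
Subtract the second batch: 11−8=3 clicks and 22−17=5 non-clicks.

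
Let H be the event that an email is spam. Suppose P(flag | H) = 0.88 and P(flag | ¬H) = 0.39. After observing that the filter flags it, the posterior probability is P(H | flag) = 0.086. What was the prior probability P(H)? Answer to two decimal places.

P(H) = 0.04

In odds form, posterior odds = prior odds × likelihood ratio, so prior odds = posterior odds ÷ LR.
Posterior odds = 0.086/(1−0.086) = 0.0941. LR = 0.88/0.39 = 2.2564.
Prior odds = 0.0941/2.2564 = 0.0417, so P(H) = 0.0417/(1+0.0417) ≈ 0.04.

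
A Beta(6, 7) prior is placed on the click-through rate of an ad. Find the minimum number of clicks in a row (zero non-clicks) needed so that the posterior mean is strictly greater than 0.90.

After k clicks and 0 non-clicks the posterior is Beta(6+k, 7), with mean (6+k)/(6+7+k).
Set (6+k)/(13+k) > 0.90 and solve: k > (0.90·13 − 6)/(1 − 0.90) = 57.000.
The smallest integer exceeding 57.000 is 58, and checking k=58: (64)/(71) = 0.9014 > 0.90.

k = 58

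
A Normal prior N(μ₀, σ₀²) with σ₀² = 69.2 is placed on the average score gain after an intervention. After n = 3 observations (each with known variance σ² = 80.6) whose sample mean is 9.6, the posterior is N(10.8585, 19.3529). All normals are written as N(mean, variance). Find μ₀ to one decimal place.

The posterior mean is a precision-weighted average: μ_n = (τ₀μ₀ + τ_data·x̄)/(τ₀+τ_data), with τ₀=1/σ₀² and τ_data=n/σ².
Here τ₀ = 1/69.2 = 0.014451 and τ_data = 3/80.6 = 0.037221, so τ_n = 0.051672.
Rearranging for μ₀: μ₀ = (μ_n·τ_n − τ_data·x̄)/τ₀ = (10.8585·0.051672 − 0.037221·9.6) / 0.014451 = 0.203759/0.014451 ≈ 14.1.

μ₀ = 14.1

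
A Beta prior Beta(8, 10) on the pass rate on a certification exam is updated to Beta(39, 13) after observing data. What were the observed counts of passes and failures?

31 passes and 3 failures

Under Beta–binomial conjugacy the posterior parameters are (α+s, β+f).
So s = 39 − 8 = 31 and f = 13 − 10 = 3.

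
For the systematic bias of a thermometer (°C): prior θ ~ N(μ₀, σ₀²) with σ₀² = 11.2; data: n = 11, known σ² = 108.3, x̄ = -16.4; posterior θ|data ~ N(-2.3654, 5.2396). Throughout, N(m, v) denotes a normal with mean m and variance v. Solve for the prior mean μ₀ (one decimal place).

μ₀ = 13.6

With known observation variance, the Normal–Normal posterior has precision τ_n = τ₀ + n/σ² and mean μ_n = (τ₀μ₀ + (n/σ²)x̄)/τ_n.
Here τ₀ = 1/11.2 = 0.089286 and τ_data = 11/108.3 = 0.101570, so τ_n = 0.190856.
Rearranging for μ₀: μ₀ = (μ_n·τ_n − τ_data·x̄)/τ₀ = (-2.3654·0.190856 − 0.101570·-16.4) / 0.089286 = 1.214297/0.089286 ≈ 13.6.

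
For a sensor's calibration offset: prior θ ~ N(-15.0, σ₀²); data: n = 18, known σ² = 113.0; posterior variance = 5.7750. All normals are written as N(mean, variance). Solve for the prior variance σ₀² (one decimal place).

Posterior precision equals prior precision plus data precision: 1/σ_n² = 1/σ₀² + n/σ².
So 1/σ₀² = 1/5.7750 − 18/113.0 = 0.173160 − 0.159292 = 0.013868.
Hence σ₀² = 1/0.013868 ≈ 72.1.

σ₀² = 72.1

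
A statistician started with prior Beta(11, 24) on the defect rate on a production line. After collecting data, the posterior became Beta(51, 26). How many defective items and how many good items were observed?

Beta is conjugate to the binomial likelihood: posterior = Beta(α+s, β+f).
So s = 51 − 11 = 40 and f = 26 − 24 = 2.

40 defective items and 2 good items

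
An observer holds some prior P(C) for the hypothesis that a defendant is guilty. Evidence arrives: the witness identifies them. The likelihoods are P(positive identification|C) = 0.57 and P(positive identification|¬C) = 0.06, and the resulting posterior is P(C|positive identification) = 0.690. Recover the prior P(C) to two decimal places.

P(C) = 0.19

Bayes' rule in odds form gives O(C|E) = O(C)·[P(E|C)/P(E|¬C)], hence O(C) = O(C|E)/LR.
Posterior odds = 0.690/(1−0.690) = 2.2258. LR = 0.57/0.06 = 9.5000.
Prior odds = 2.2258/9.5000 = 0.2343, so P(C) = 0.2343/(1+0.2343) ≈ 0.19.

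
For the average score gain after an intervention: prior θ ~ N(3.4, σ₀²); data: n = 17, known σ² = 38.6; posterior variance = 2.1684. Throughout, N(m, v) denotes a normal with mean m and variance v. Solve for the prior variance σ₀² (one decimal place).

For the Normal–Normal model with known σ², precisions add: τ_n = τ₀ + n/σ².
So 1/σ₀² = 1/2.1684 − 17/38.6 = 0.461170 − 0.440415 = 0.020755.
Hence σ₀² = 1/0.020755 ≈ 48.2.

σ₀² = 48.2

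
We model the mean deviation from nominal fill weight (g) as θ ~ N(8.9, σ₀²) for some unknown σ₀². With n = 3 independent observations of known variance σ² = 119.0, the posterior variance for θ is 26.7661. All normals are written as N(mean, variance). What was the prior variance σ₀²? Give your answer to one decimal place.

For the Normal–Normal model with known σ², precisions add: τ_n = τ₀ + n/σ².
So 1/σ₀² = 1/26.7661 − 3/119.0 = 0.037361 − 0.025210 = 0.012151.
Hence σ₀² = 1/0.012151 ≈ 82.3.

σ₀² = 82.3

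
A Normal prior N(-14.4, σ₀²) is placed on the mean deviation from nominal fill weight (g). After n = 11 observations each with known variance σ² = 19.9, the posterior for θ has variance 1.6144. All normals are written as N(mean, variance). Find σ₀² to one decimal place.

σ₀² = 15.0

For the Normal–Normal model with known σ², precisions add: τ_n = τ₀ + n/σ².
So 1/σ₀² = 1/1.6144 − 11/19.9 = 0.619425 − 0.552764 = 0.066661.
Hence σ₀² = 1/0.066661 ≈ 15.0.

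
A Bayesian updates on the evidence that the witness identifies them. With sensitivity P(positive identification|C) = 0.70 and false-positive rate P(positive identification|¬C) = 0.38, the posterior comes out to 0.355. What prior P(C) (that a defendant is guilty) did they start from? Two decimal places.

P(C) = 0.23

Bayes' rule in odds form gives O(C|E) = O(C)·[P(E|C)/P(E|¬C)], hence O(C) = O(C|E)/LR.
Posterior odds = 0.355/(1−0.355) = 0.5504. LR = 0.70/0.38 = 1.8421.
Prior odds = 0.5504/1.8421 = 0.2988, so P(C) = 0.2988/(1+0.2988) ≈ 0.23.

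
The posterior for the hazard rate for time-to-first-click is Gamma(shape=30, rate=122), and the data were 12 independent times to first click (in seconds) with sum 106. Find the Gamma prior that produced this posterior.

For an exponential likelihood with a Gamma(α, β) prior on the rate, n observations with total T give posterior Gamma(α+n, β+T).
So α = 30 − 12 = 18 and β = 122 − 106 = 16.

Gamma(shape=18, rate=16)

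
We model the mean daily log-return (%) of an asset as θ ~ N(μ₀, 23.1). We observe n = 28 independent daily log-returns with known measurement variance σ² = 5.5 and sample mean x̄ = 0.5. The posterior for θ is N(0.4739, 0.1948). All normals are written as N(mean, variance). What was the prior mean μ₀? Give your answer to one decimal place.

With known observation variance, the Normal–Normal posterior has precision τ_n = τ₀ + n/σ² and mean μ_n = (τ₀μ₀ + (n/σ²)x̄)/τ_n.
Here τ₀ = 1/23.1 = 0.043290 and τ_data = 28/5.5 = 5.090909, so τ_n = 5.134199.
Rearranging for μ₀: μ₀ = (μ_n·τ_n − τ_data·x̄)/τ₀ = (0.4739·5.134199 − 5.090909·0.5) / 0.043290 = -0.112358/0.043290 ≈ -2.6.

μ₀ = -2.6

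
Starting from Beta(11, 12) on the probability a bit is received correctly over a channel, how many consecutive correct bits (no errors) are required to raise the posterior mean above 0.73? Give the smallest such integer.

After k correct bits and 0 errors the posterior is Beta(11+k, 12), with mean (11+k)/(11+12+k).
Set (11+k)/(23+k) > 0.73 and solve: k > (0.73·23 − 11)/(1 − 0.73) = 21.444.
The smallest integer exceeding 21.444 is 22, and checking k=22: (33)/(45) = 0.7333 > 0.73.

k = 22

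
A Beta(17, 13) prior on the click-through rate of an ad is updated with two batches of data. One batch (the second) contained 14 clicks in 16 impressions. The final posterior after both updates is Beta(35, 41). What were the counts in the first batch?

4 clicks and 26 non-clicks

Sequential conjugate updates are equivalent to a single update on the pooled data, so total successes = posterior α − prior α and total failures = posterior β − prior β.
Total across both batches: 35−17=18 clicks, 41−13=28 non-clicks.
Subtract the second batch: 18−14=4 clicks and 28−2=26 non-clicks.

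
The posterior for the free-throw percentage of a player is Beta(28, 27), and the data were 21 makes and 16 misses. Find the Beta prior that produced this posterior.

Beta(7, 11)

Beta is conjugate to the binomial likelihood: posterior = Beta(a+s, b+f).
Subtract the data counts: 28−21=7, 27−16=11.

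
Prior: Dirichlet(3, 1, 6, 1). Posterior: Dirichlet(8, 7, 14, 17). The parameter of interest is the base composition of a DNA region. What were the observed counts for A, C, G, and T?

counts (5, 6, 8, 16)

For a Dirichlet(α) prior with multinomial counts c, the posterior is Dirichlet(α + c) componentwise.
Counts are posterior − prior componentwise: 8−3=5, 7−1=6, 14−6=8, 17−1=16.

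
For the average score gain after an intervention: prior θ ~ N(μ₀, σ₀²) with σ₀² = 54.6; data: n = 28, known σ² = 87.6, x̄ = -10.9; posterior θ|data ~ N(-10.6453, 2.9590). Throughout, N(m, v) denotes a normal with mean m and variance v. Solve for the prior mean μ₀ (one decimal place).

μ₀ = -6.2

With known observation variance, the Normal–Normal posterior has precision τ_n = τ₀ + n/σ² and mean μ_n = (τ₀μ₀ + (n/σ²)x̄)/τ_n.
Here τ₀ = 1/54.6 = 0.018315 and τ_data = 28/87.6 = 0.319635, so τ_n = 0.337950.
Rearranging for μ₀: μ₀ = (μ_n·τ_n − τ_data·x̄)/τ₀ = (-10.6453·0.337950 − 0.319635·-10.9) / 0.018315 = -0.113558/0.018315 ≈ -6.2.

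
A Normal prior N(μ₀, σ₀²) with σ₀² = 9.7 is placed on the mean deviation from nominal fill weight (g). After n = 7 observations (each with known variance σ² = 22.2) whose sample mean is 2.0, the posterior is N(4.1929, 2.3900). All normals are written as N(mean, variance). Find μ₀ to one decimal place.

The posterior mean is a precision-weighted average: μ_n = (τ₀μ₀ + τ_data·x̄)/(τ₀+τ_data), with τ₀=1/σ₀² and τ_data=n/σ².
Here τ₀ = 1/9.7 = 0.103093 and τ_data = 7/22.2 = 0.315315, so τ_n = 0.418408.
Rearranging for μ₀: μ₀ = (μ_n·τ_n − τ_data·x̄)/τ₀ = (4.1929·0.418408 − 0.315315·2.0) / 0.103093 = 1.123713/0.103093 ≈ 10.9.

μ₀ = 10.9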